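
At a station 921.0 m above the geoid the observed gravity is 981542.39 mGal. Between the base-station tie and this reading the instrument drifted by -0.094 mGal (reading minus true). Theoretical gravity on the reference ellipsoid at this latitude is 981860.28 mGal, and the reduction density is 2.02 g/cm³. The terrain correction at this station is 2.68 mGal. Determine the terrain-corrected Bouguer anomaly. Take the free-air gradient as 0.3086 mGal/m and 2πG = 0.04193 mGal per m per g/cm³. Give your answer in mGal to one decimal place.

-108.9

Drift-corrected reading = 981542.39 − (-0.094) = 981542.484 mGal
Free-air correction = 0.3086 × 921.0 = 284.22 mGal
Free-air anomaly = 981542.484 − 981860.28 + (284.22) = -33.576 mGal
Bouguer slab correction = 0.04193 × 2.02 × 921.0 = 78.01 mGal
Simple Bouguer anomaly = -33.576 − (78.01) = -111.586 mGal
Complete Bouguer anomaly = -111.586 + 2.68 = -108.906 mGal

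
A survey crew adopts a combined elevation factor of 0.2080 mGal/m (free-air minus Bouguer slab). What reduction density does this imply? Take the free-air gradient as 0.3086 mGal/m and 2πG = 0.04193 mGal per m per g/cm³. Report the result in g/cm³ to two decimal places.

2.40

0.2080 = 0.3086 − 0.04193 × ρ
ρ = (0.3086 − 0.2080) / 0.04193 = 2.40 g/cm³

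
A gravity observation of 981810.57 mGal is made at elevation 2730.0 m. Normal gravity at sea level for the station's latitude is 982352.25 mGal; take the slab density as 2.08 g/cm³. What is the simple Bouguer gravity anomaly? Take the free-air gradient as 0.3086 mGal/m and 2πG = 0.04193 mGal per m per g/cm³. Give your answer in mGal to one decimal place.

62.7

Free-air correction = 0.3086 × 2730.0 = 842.48 mGal
Free-air anomaly = 981810.57 − 982352.25 + (842.48) = 300.80 mGal
Bouguer slab correction = 0.04193 × 2.08 × 2730.0 = 238.10 mGal
Simple Bouguer anomaly = 300.80 − (238.10) = 62.70 mGal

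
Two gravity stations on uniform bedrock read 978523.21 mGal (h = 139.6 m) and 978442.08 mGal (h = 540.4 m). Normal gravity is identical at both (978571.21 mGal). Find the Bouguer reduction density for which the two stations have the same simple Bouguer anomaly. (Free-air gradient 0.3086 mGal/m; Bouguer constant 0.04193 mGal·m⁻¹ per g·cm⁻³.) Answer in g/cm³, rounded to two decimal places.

Δg_obs = 978442.08 − 978523.21 = -81.13 mGal over Δh = 540.4 − 139.6 = 400.8 m
Equal Bouguer anomalies ⇒ Δg_obs + (0.3086 − 0.04193ρ)·Δh = 0
0.3086 − 0.04193ρ = −Δg_obs/Δh = 0.20242
ρ = (0.3086 − 0.20242) / 0.04193 = 2.53 g/cm³

2.53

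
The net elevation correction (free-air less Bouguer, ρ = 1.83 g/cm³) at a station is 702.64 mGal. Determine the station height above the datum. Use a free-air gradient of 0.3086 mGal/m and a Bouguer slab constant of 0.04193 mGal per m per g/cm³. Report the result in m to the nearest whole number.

Combined gradient = 0.3086 − 0.04193 × 1.83 = 0.2318681 mGal/m
h = 702.64 / 0.2318681 = 3030.34 m

3030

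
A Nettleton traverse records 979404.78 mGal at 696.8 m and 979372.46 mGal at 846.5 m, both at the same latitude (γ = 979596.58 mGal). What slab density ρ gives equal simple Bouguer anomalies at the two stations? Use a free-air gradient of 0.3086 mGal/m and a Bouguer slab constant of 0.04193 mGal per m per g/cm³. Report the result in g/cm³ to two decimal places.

2.21

Δg_obs = 979372.46 − 979404.78 = -32.32 mGal over Δh = 846.5 − 696.8 = 149.7 m
Equal Bouguer anomalies ⇒ Δg_obs + (0.3086 − 0.04193ρ)·Δh = 0
0.3086 − 0.04193ρ = −Δg_obs/Δh = 0.21590
ρ = (0.3086 − 0.21590) / 0.04193 = 2.21 g/cm³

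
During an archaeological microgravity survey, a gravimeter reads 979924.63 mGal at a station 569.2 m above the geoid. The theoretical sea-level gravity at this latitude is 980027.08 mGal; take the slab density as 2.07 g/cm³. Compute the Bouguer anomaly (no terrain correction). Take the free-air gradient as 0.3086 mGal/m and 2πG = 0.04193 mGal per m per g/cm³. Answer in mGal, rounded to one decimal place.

23.8

Free-air correction = 0.3086 × 569.2 = 175.66 mGal
Free-air anomaly = 979924.63 − 980027.08 + (175.66) = 73.21 mGal
Bouguer slab correction = 0.04193 × 2.07 × 569.2 = 49.40 mGal
Simple Bouguer anomaly = 73.21 − (49.40) = 23.81 mGal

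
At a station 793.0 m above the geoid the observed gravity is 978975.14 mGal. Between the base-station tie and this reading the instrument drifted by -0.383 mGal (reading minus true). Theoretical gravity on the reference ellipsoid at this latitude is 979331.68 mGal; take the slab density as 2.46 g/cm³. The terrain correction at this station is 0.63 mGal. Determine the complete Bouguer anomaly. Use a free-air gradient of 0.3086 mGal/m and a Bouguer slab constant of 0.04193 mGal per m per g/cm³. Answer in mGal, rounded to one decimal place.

Drift-corrected reading = 978975.14 − (-0.383) = 978975.523 mGal
Free-air correction = 0.3086 × 793.0 = 244.72 mGal
Free-air anomaly = 978975.523 − 979331.68 + (244.72) = -111.437 mGal
Bouguer slab correction = 0.04193 × 2.46 × 793.0 = 81.80 mGal
Simple Bouguer anomaly = -111.437 − (81.80) = -193.237 mGal
Complete Bouguer anomaly = -193.237 + 0.63 = -192.607 mGal

-192.6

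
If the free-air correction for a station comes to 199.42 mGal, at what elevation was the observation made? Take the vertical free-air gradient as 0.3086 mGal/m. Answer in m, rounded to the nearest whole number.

h = 199.42 / 0.3086 = 646.21 m

646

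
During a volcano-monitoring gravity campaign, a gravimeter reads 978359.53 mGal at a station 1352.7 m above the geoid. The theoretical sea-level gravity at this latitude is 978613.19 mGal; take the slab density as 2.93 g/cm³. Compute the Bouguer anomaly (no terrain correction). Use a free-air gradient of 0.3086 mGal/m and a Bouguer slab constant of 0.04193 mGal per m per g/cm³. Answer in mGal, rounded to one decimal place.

Free-air correction = 0.3086 × 1352.7 = 417.44 mGal
Free-air anomaly = 978359.53 − 978613.19 + (417.44) = 163.78 mGal
Bouguer slab correction = 0.04193 × 2.93 × 1352.7 = 166.19 mGal
Simple Bouguer anomaly = 163.78 − (166.19) = -2.41 mGal

-2.4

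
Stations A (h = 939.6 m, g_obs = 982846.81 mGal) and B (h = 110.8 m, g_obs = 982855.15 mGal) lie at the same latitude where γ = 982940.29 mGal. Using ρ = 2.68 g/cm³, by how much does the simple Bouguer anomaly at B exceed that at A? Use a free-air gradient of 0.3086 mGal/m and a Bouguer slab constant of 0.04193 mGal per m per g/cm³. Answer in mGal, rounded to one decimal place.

Δg_SB(A) = 982846.81 − 982940.29 + 0.3086×939.6 − 0.04193×2.68×939.6 = 90.90 mGal
Δg_SB(B) = 982855.15 − 982940.29 + 0.3086×110.8 − 0.04193×2.68×110.8 = -63.40 mGal
Difference = -63.40 − (90.90) = -154.30 mGal

-154.3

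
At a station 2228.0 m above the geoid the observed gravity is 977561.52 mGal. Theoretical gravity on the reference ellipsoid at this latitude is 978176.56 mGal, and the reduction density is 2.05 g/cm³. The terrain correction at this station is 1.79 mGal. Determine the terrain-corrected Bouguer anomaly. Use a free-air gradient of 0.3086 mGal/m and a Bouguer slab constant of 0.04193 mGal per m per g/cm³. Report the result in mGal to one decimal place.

Free-air correction = 0.3086 × 2228.0 = 687.56 mGal
Free-air anomaly = 977561.52 − 978176.56 + (687.56) = 72.52 mGal
Bouguer slab correction = 0.04193 × 2.05 × 2228.0 = 191.51 mGal
Simple Bouguer anomaly = 72.52 − (191.51) = -118.99 mGal
Complete Bouguer anomaly = -118.99 + 1.79 = -117.20 mGal

-117.2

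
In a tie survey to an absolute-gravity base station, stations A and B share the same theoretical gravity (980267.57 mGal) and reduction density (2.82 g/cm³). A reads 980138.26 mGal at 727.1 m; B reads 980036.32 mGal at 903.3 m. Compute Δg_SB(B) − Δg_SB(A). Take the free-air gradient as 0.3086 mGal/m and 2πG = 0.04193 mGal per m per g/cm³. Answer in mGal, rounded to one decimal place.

Δg_SB(A) = 980138.26 − 980267.57 + 0.3086×727.1 − 0.04193×2.82×727.1 = 9.10 mGal
Δg_SB(B) = 980036.32 − 980267.57 + 0.3086×903.3 − 0.04193×2.82×903.3 = -59.30 mGal
Difference = -59.30 − (9.10) = -68.40 mGal

-68.4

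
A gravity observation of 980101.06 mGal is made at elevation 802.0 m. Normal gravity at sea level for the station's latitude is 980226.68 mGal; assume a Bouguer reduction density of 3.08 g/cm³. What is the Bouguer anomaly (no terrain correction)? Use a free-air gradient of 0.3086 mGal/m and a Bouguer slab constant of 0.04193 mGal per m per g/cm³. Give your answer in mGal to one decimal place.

Free-air correction = 0.3086 × 802.0 = 247.50 mGal
Free-air anomaly = 980101.06 − 980226.68 + (247.50) = 121.88 mGal
Bouguer slab correction = 0.04193 × 3.08 × 802.0 = 103.57 mGal
Simple Bouguer anomaly = 121.88 − (103.57) = 18.31 mGal

18.3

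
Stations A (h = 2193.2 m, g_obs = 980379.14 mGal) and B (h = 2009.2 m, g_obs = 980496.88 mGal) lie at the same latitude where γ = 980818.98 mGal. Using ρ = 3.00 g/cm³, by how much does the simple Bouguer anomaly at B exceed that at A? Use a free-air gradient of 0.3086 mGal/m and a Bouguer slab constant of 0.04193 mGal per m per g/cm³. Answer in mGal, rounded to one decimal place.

84.1

Δg_SB(A) = 980379.14 − 980818.98 + 0.3086×2193.2 − 0.04193×3.00×2193.2 = -38.90 mGal
Δg_SB(B) = 980496.88 − 980818.98 + 0.3086×2009.2 − 0.04193×3.00×2009.2 = 45.20 mGal
Difference = 45.20 − (-38.90) = 84.10 mGal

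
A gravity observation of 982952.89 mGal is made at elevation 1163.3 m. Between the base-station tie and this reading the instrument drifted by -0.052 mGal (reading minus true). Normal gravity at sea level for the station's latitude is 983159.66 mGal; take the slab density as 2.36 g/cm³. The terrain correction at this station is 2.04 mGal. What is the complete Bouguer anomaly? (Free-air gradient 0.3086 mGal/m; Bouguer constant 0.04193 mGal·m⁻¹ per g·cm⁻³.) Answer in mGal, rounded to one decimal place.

39.2

Drift-corrected reading = 982952.89 − (-0.052) = 982952.942 mGal
Free-air correction = 0.3086 × 1163.3 = 358.99 mGal
Free-air anomaly = 982952.942 − 983159.66 + (358.99) = 152.272 mGal
Bouguer slab correction = 0.04193 × 2.36 × 1163.3 = 115.11 mGal
Simple Bouguer anomaly = 152.272 − (115.11) = 37.162 mGal
Complete Bouguer anomaly = 37.162 + 2.04 = 39.202 mGal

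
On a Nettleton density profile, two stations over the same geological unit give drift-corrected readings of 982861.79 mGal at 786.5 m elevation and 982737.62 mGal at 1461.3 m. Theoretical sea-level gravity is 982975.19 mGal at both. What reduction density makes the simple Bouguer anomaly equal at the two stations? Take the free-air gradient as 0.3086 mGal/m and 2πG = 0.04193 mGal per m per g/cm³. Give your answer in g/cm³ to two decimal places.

2.97

Δg_obs = 982737.62 − 982861.79 = -124.17 mGal over Δh = 1461.3 − 786.5 = 674.8 m
Equal Bouguer anomalies ⇒ Δg_obs + (0.3086 − 0.04193ρ)·Δh = 0
0.3086 − 0.04193ρ = −Δg_obs/Δh = 0.18401
ρ = (0.3086 − 0.18401) / 0.04193 = 2.97 g/cm³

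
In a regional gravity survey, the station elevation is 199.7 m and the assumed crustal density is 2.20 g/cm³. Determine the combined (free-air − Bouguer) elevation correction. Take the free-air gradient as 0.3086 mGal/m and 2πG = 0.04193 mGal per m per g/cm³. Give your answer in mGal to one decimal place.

Combined gradient = 0.3086 − 0.04193 × 2.20 = 0.2163540 mGal/m
Combined elevation correction = 0.2163540 × 199.7 = 43.2 mGal

43.2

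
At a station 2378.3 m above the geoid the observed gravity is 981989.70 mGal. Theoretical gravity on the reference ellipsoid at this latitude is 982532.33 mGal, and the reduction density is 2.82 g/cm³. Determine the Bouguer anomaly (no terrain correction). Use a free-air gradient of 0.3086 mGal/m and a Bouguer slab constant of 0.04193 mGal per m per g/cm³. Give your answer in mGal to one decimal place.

Free-air correction = 0.3086 × 2378.3 = 733.94 mGal
Free-air anomaly = 981989.70 − 982532.33 + (733.94) = 191.31 mGal
Bouguer slab correction = 0.04193 × 2.82 × 2378.3 = 281.22 mGal
Simple Bouguer anomaly = 191.31 − (281.22) = -89.91 mGal

-89.9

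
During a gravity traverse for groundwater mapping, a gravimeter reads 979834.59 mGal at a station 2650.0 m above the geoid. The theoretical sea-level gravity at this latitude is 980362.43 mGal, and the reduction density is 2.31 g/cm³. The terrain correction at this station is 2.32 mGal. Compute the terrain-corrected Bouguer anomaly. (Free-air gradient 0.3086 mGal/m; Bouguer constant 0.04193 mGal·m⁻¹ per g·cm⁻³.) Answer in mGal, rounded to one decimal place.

Free-air correction = 0.3086 × 2650.0 = 817.79 mGal
Free-air anomaly = 979834.59 − 980362.43 + (817.79) = 289.95 mGal
Bouguer slab correction = 0.04193 × 2.31 × 2650.0 = 256.67 mGal
Simple Bouguer anomaly = 289.95 − (256.67) = 33.28 mGal
Complete Bouguer anomaly = 33.28 + 2.32 = 35.60 mGal

35.6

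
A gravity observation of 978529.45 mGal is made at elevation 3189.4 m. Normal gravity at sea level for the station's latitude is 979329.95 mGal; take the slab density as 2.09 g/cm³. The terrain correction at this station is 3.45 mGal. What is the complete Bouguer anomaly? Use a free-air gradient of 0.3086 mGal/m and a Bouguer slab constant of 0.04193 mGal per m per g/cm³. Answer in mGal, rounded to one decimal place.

Free-air correction = 0.3086 × 3189.4 = 984.25 mGal
Free-air anomaly = 978529.45 − 979329.95 + (984.25) = 183.75 mGal
Bouguer slab correction = 0.04193 × 2.09 × 3189.4 = 279.50 mGal
Simple Bouguer anomaly = 183.75 − (279.50) = -95.75 mGal
Complete Bouguer anomaly = -95.75 + 3.45 = -92.30 mGal

-92.3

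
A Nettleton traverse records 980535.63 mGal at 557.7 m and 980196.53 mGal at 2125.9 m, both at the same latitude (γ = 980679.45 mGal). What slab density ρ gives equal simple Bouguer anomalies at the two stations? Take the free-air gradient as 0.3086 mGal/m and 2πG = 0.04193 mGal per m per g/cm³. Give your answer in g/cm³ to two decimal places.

Δg_obs = 980196.53 − 980535.63 = -339.10 mGal over Δh = 2125.9 − 557.7 = 1568.2 m
Equal Bouguer anomalies ⇒ Δg_obs + (0.3086 − 0.04193ρ)·Δh = 0
0.3086 − 0.04193ρ = −Δg_obs/Δh = 0.21624
ρ = (0.3086 − 0.21624) / 0.04193 = 2.20 g/cm³

2.20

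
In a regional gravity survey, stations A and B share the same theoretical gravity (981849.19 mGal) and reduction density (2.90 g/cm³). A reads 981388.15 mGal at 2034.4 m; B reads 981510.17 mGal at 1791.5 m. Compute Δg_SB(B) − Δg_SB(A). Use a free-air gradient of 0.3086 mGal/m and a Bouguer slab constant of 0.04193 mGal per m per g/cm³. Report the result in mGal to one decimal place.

76.6

Δg_SB(A) = 981388.15 − 981849.19 + 0.3086×2034.4 − 0.04193×2.90×2034.4 = -80.60 mGal
Δg_SB(B) = 981510.17 − 981849.19 + 0.3086×1791.5 − 0.04193×2.90×1791.5 = -4.00 mGal
Difference = -4.00 − (-80.60) = 76.60 mGal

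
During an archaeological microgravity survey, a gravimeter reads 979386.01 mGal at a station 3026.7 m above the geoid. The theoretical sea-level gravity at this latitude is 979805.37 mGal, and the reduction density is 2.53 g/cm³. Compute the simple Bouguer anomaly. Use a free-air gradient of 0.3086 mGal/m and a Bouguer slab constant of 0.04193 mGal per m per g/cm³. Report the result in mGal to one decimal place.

193.6

Free-air correction = 0.3086 × 3026.7 = 934.04 mGal
Free-air anomaly = 979386.01 − 979805.37 + (934.04) = 514.68 mGal
Bouguer slab correction = 0.04193 × 2.53 × 3026.7 = 321.08 mGal
Simple Bouguer anomaly = 514.68 − (321.08) = 193.60 mGal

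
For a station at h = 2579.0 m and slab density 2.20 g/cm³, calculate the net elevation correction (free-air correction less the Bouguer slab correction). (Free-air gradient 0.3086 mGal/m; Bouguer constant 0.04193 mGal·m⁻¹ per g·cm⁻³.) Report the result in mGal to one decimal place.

558.0

Combined gradient = 0.3086 − 0.04193 × 2.20 = 0.2163540 mGal/m
Combined elevation correction = 0.2163540 × 2579.0 = 558.0 mGal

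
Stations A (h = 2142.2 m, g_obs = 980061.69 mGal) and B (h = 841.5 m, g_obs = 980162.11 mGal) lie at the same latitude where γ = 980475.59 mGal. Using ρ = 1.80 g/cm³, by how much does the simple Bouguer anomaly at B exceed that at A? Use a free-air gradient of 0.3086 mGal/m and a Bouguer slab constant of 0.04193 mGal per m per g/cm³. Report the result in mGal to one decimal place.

-202.8

Δg_SB(A) = 980061.69 − 980475.59 + 0.3086×2142.2 − 0.04193×1.80×2142.2 = 85.50 mGal
Δg_SB(B) = 980162.11 − 980475.59 + 0.3086×841.5 − 0.04193×1.80×841.5 = -117.30 mGal
Difference = -117.30 − (85.50) = -202.80 mGal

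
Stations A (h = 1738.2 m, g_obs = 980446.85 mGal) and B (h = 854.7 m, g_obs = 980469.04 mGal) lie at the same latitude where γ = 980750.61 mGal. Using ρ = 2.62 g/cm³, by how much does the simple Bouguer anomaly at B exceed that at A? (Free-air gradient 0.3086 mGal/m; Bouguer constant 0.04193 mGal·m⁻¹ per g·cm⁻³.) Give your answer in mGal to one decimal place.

-153.4

Δg_SB(A) = 980446.85 − 980750.61 + 0.3086×1738.2 − 0.04193×2.62×1738.2 = 41.70 mGal
Δg_SB(B) = 980469.04 − 980750.61 + 0.3086×854.7 − 0.04193×2.62×854.7 = -111.70 mGal
Difference = -111.70 − (41.70) = -153.40 mGal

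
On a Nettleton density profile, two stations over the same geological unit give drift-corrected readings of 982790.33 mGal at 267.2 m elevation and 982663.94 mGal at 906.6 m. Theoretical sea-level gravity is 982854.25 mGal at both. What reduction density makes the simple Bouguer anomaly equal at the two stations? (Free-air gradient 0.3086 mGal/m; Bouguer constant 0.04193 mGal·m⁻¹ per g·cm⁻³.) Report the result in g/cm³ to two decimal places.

2.65

Δg_obs = 982663.94 − 982790.33 = -126.39 mGal over Δh = 906.6 − 267.2 = 639.4 m
Equal Bouguer anomalies ⇒ Δg_obs + (0.3086 − 0.04193ρ)·Δh = 0
0.3086 − 0.04193ρ = −Δg_obs/Δh = 0.19767
ρ = (0.3086 − 0.19767) / 0.04193 = 2.65 g/cm³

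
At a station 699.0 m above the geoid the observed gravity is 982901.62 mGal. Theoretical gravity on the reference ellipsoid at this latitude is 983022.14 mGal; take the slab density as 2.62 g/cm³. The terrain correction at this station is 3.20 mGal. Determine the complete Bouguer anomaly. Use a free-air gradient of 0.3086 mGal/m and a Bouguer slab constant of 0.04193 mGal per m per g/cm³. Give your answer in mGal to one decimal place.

21.6

Free-air correction = 0.3086 × 699.0 = 215.71 mGal
Free-air anomaly = 982901.62 − 983022.14 + (215.71) = 95.19 mGal
Bouguer slab correction = 0.04193 × 2.62 × 699.0 = 76.79 mGal
Simple Bouguer anomaly = 95.19 − (76.79) = 18.40 mGal
Complete Bouguer anomaly = 18.40 + 3.20 = 21.60 mGal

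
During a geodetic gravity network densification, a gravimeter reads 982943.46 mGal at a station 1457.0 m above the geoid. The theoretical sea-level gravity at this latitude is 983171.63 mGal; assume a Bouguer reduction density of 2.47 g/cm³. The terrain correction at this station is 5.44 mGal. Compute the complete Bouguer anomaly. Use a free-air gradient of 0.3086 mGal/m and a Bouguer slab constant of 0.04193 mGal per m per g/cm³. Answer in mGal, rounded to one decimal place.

Free-air correction = 0.3086 × 1457.0 = 449.63 mGal
Free-air anomaly = 982943.46 − 983171.63 + (449.63) = 221.46 mGal
Bouguer slab correction = 0.04193 × 2.47 × 1457.0 = 150.90 mGal
Simple Bouguer anomaly = 221.46 − (150.90) = 70.56 mGal
Complete Bouguer anomaly = 70.56 + 5.44 = 76.00 mGal

76.0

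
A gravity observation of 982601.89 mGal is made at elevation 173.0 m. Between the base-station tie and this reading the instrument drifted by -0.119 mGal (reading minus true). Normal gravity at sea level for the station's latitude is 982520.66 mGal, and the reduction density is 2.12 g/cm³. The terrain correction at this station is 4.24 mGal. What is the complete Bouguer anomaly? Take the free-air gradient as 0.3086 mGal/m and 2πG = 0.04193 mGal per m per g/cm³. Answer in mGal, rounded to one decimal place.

123.6

Drift-corrected reading = 982601.89 − (-0.119) = 982602.009 mGal
Free-air correction = 0.3086 × 173.0 = 53.39 mGal
Free-air anomaly = 982602.009 − 982520.66 + (53.39) = 134.739 mGal
Bouguer slab correction = 0.04193 × 2.12 × 173.0 = 15.38 mGal
Simple Bouguer anomaly = 134.739 − (15.38) = 119.359 mGal
Complete Bouguer anomaly = 119.359 + 4.24 = 123.599 mGal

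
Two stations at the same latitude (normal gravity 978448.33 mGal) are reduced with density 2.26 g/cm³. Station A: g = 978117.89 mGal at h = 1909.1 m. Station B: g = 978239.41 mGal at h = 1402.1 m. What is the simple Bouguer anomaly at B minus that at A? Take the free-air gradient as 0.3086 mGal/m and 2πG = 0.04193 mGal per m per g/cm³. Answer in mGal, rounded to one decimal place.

Δg_SB(A) = 978117.89 − 978448.33 + 0.3086×1909.1 − 0.04193×2.26×1909.1 = 77.80 mGal
Δg_SB(B) = 978239.41 − 978448.33 + 0.3086×1402.1 − 0.04193×2.26×1402.1 = 90.90 mGal
Difference = 90.90 − (77.80) = 13.10 mGal

13.1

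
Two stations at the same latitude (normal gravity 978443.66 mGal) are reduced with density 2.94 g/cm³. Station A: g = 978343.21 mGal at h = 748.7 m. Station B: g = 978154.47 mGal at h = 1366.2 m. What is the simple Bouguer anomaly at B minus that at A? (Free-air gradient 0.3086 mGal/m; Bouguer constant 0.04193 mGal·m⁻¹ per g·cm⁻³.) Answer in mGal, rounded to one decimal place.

-74.3

Δg_SB(A) = 978343.21 − 978443.66 + 0.3086×748.7 − 0.04193×2.94×748.7 = 38.30 mGal
Δg_SB(B) = 978154.47 − 978443.66 + 0.3086×1366.2 − 0.04193×2.94×1366.2 = -36.00 mGal
Difference = -36.00 − (38.30) = -74.30 mGal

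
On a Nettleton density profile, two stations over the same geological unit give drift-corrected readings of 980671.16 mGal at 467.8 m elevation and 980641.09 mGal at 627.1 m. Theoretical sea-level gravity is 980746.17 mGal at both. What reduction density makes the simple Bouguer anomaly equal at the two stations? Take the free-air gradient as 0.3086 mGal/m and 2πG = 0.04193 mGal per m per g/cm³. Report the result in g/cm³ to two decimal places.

2.86

Δg_obs = 980641.09 − 980671.16 = -30.07 mGal over Δh = 627.1 − 467.8 = 159.3 m
Equal Bouguer anomalies ⇒ Δg_obs + (0.3086 − 0.04193ρ)·Δh = 0
0.3086 − 0.04193ρ = −Δg_obs/Δh = 0.18876
ρ = (0.3086 − 0.18876) / 0.04193 = 2.86 g/cm³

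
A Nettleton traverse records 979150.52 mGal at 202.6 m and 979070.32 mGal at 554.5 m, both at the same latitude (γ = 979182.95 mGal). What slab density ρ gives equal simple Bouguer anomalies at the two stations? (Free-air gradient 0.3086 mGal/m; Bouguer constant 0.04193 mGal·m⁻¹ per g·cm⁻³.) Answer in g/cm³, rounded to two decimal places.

1.92

Δg_obs = 979070.32 − 979150.52 = -80.20 mGal over Δh = 554.5 − 202.6 = 351.9 m
Equal Bouguer anomalies ⇒ Δg_obs + (0.3086 − 0.04193ρ)·Δh = 0
0.3086 − 0.04193ρ = −Δg_obs/Δh = 0.22791
ρ = (0.3086 − 0.22791) / 0.04193 = 1.92 g/cm³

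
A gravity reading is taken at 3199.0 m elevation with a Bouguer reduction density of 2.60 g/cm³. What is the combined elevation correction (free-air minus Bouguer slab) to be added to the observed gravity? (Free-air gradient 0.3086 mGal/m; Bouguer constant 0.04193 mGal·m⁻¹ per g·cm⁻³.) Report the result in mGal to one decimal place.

Combined gradient = 0.3086 − 0.04193 × 2.60 = 0.1995820 mGal/m
Combined elevation correction = 0.1995820 × 3199.0 = 638.5 mGal

638.5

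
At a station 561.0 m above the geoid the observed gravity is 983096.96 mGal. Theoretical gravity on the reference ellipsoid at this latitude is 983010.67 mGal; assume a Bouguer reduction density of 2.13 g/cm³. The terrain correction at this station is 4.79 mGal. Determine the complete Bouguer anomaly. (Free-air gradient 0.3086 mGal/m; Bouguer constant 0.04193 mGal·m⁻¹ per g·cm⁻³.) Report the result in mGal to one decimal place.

214.1

Free-air correction = 0.3086 × 561.0 = 173.12 mGal
Free-air anomaly = 983096.96 − 983010.67 + (173.12) = 259.41 mGal
Bouguer slab correction = 0.04193 × 2.13 × 561.0 = 50.10 mGal
Simple Bouguer anomaly = 259.41 − (50.10) = 209.31 mGal
Complete Bouguer anomaly = 209.31 + 4.79 = 214.10 mGal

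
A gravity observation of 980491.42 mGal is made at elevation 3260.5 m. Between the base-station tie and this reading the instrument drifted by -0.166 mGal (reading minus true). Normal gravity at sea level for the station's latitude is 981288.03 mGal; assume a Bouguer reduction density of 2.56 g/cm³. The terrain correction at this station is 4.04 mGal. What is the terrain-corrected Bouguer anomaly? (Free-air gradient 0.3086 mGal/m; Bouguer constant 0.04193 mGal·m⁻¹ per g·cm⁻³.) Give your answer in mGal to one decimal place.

Drift-corrected reading = 980491.42 − (-0.166) = 980491.586 mGal
Free-air correction = 0.3086 × 3260.5 = 1006.19 mGal
Free-air anomaly = 980491.586 − 981288.03 + (1006.19) = 209.746 mGal
Bouguer slab correction = 0.04193 × 2.56 × 3260.5 = 349.98 mGal
Simple Bouguer anomaly = 209.746 − (349.98) = -140.234 mGal
Complete Bouguer anomaly = -140.234 + 4.04 = -136.194 mGal

-136.2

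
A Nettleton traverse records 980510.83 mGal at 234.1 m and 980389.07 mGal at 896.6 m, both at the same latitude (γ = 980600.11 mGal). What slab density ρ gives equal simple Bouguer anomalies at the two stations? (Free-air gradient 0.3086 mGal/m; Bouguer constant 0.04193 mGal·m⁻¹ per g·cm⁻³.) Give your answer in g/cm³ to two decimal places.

Δg_obs = 980389.07 − 980510.83 = -121.76 mGal over Δh = 896.6 − 234.1 = 662.5 m
Equal Bouguer anomalies ⇒ Δg_obs + (0.3086 − 0.04193ρ)·Δh = 0
0.3086 − 0.04193ρ = −Δg_obs/Δh = 0.18379
ρ = (0.3086 − 0.18379) / 0.04193 = 2.98 g/cm³

2.98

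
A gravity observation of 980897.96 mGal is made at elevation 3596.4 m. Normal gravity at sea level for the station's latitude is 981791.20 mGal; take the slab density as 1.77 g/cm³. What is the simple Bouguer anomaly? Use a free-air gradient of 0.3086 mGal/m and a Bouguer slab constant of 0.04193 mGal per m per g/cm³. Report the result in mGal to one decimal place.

Free-air correction = 0.3086 × 3596.4 = 1109.85 mGal
Free-air anomaly = 980897.96 − 981791.20 + (1109.85) = 216.61 mGal
Bouguer slab correction = 0.04193 × 1.77 × 3596.4 = 266.91 mGal
Simple Bouguer anomaly = 216.61 − (266.91) = -50.30 mGal

-50.3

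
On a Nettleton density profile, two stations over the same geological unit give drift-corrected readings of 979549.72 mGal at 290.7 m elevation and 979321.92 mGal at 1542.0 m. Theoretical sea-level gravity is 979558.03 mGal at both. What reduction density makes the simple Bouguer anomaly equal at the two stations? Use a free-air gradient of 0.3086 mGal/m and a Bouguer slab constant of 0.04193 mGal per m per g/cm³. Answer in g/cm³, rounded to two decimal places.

Δg_obs = 979321.92 − 979549.72 = -227.80 mGal over Δh = 1542.0 − 290.7 = 1251.3 m
Equal Bouguer anomalies ⇒ Δg_obs + (0.3086 − 0.04193ρ)·Δh = 0
0.3086 − 0.04193ρ = −Δg_obs/Δh = 0.18205
ρ = (0.3086 − 0.18205) / 0.04193 = 3.02 g/cm³

3.02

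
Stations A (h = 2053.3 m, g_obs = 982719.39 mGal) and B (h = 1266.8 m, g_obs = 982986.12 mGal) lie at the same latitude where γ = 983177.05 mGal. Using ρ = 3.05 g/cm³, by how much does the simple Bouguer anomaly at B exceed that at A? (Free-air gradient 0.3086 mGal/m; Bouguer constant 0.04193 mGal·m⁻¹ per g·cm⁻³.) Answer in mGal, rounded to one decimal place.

124.6

Δg_SB(A) = 982719.39 − 983177.05 + 0.3086×2053.3 − 0.04193×3.05×2053.3 = -86.60 mGal
Δg_SB(B) = 982986.12 − 983177.05 + 0.3086×1266.8 − 0.04193×3.05×1266.8 = 38.00 mGal
Difference = 38.00 − (-86.60) = 124.60 mGal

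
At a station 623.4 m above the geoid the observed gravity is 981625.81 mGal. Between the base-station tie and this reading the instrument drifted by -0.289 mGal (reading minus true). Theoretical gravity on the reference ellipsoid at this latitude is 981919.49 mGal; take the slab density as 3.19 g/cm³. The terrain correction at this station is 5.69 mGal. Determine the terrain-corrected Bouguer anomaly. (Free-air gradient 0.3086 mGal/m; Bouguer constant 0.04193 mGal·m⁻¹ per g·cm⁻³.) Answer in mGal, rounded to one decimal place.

-178.7

Drift-corrected reading = 981625.81 − (-0.289) = 981626.099 mGal
Free-air correction = 0.3086 × 623.4 = 192.38 mGal
Free-air anomaly = 981626.099 − 981919.49 + (192.38) = -101.011 mGal
Bouguer slab correction = 0.04193 × 3.19 × 623.4 = 83.38 mGal
Simple Bouguer anomaly = -101.011 − (83.38) = -184.391 mGal
Complete Bouguer anomaly = -184.391 + 5.69 = -178.701 mGal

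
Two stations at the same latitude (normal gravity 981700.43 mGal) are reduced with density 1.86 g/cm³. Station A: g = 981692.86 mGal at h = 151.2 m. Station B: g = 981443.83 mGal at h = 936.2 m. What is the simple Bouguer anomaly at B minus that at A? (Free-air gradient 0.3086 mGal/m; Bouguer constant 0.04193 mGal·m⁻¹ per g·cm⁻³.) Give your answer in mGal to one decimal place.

-68.0

Δg_SB(A) = 981692.86 − 981700.43 + 0.3086×151.2 − 0.04193×1.86×151.2 = 27.30 mGal
Δg_SB(B) = 981443.83 − 981700.43 + 0.3086×936.2 − 0.04193×1.86×936.2 = -40.70 mGal
Difference = -40.70 − (27.30) = -68.00 mGal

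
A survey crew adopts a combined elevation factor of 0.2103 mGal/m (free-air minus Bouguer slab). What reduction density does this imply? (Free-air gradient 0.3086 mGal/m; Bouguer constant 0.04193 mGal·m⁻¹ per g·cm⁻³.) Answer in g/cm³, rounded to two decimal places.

0.2103 = 0.3086 − 0.04193 × ρ
ρ = (0.3086 − 0.2103) / 0.04193 = 2.34 g/cm³

2.34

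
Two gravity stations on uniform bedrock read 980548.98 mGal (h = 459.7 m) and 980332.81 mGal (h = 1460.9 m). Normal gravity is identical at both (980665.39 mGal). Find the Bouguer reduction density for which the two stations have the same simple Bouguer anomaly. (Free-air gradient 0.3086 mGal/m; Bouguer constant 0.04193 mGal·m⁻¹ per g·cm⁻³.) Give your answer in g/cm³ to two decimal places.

Δg_obs = 980332.81 − 980548.98 = -216.17 mGal over Δh = 1460.9 − 459.7 = 1001.2 m
Equal Bouguer anomalies ⇒ Δg_obs + (0.3086 − 0.04193ρ)·Δh = 0
0.3086 − 0.04193ρ = −Δg_obs/Δh = 0.21591
ρ = (0.3086 − 0.21591) / 0.04193 = 2.21 g/cm³

2.21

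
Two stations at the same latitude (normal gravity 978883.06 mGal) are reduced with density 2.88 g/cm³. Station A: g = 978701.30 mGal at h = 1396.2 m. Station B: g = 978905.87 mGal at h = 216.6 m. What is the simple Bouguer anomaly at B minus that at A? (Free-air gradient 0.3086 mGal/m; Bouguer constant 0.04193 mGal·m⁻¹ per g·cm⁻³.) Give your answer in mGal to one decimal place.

-17.0

Δg_SB(A) = 978701.30 − 978883.06 + 0.3086×1396.2 − 0.04193×2.88×1396.2 = 80.50 mGal
Δg_SB(B) = 978905.87 − 978883.06 + 0.3086×216.6 − 0.04193×2.88×216.6 = 63.50 mGal
Difference = 63.50 − (80.50) = -17.00 mGal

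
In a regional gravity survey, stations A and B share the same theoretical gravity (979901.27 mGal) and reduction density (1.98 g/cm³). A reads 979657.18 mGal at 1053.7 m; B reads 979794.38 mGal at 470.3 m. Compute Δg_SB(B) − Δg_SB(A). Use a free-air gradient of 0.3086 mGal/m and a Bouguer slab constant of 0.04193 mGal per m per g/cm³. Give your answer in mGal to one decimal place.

5.6

Δg_SB(A) = 979657.18 − 979901.27 + 0.3086×1053.7 − 0.04193×1.98×1053.7 = -6.40 mGal
Δg_SB(B) = 979794.38 − 979901.27 + 0.3086×470.3 − 0.04193×1.98×470.3 = -0.80 mGal
Difference = -0.80 − (-6.40) = 5.60 mGal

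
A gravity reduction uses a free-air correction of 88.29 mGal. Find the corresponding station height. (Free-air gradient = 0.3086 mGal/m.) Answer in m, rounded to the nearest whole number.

h = 88.29 / 0.3086 = 286.10 m

286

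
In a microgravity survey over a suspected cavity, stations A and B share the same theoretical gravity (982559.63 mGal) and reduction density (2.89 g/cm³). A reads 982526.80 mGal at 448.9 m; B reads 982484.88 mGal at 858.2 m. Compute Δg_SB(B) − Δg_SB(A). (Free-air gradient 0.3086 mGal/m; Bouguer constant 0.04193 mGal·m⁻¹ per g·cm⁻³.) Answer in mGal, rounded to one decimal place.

34.8

Δg_SB(A) = 982526.80 − 982559.63 + 0.3086×448.9 − 0.04193×2.89×448.9 = 51.30 mGal
Δg_SB(B) = 982484.88 − 982559.63 + 0.3086×858.2 − 0.04193×2.89×858.2 = 86.10 mGal
Difference = 86.10 − (51.30) = 34.80 mGal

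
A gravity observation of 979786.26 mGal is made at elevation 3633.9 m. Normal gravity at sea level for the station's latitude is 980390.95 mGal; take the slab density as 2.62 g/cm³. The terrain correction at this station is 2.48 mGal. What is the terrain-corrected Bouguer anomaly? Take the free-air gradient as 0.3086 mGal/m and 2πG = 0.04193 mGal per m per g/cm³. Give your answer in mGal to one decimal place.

120.0

Free-air correction = 0.3086 × 3633.9 = 1121.42 mGal
Free-air anomaly = 979786.26 − 980390.95 + (1121.42) = 516.73 mGal
Bouguer slab correction = 0.04193 × 2.62 × 3633.9 = 399.21 mGal
Simple Bouguer anomaly = 516.73 − (399.21) = 117.52 mGal
Complete Bouguer anomaly = 117.52 + 2.48 = 120.00 mGal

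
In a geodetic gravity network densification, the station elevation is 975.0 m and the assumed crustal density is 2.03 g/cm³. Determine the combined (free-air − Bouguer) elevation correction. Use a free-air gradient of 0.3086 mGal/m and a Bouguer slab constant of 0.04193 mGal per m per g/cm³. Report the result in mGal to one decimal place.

217.9

Combined gradient = 0.3086 − 0.04193 × 2.03 = 0.2234821 mGal/m
Combined elevation correction = 0.2234821 × 975.0 = 217.9 mGal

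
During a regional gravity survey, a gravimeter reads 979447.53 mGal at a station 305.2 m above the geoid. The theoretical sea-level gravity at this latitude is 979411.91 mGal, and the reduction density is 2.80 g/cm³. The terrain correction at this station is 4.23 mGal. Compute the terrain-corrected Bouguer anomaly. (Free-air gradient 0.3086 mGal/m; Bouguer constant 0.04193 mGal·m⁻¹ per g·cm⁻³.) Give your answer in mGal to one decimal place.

Free-air correction = 0.3086 × 305.2 = 94.18 mGal
Free-air anomaly = 979447.53 − 979411.91 + (94.18) = 129.80 mGal
Bouguer slab correction = 0.04193 × 2.80 × 305.2 = 35.83 mGal
Simple Bouguer anomaly = 129.80 − (35.83) = 93.97 mGal
Complete Bouguer anomaly = 93.97 + 4.23 = 98.20 mGal

98.2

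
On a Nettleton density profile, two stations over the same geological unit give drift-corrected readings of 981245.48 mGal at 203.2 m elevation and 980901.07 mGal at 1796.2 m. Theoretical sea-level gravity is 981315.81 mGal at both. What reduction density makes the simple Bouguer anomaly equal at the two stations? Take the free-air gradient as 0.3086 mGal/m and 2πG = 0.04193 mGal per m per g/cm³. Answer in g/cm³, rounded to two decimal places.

2.20

Δg_obs = 980901.07 − 981245.48 = -344.41 mGal over Δh = 1796.2 − 203.2 = 1593.0 m
Equal Bouguer anomalies ⇒ Δg_obs + (0.3086 − 0.04193ρ)·Δh = 0
0.3086 − 0.04193ρ = −Δg_obs/Δh = 0.21620
ρ = (0.3086 − 0.21620) / 0.04193 = 2.20 g/cm³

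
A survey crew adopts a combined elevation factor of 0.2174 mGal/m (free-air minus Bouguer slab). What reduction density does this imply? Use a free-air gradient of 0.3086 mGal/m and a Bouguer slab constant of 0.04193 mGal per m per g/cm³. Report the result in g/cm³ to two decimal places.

0.2174 = 0.3086 − 0.04193 × ρ
ρ = (0.3086 − 0.2174) / 0.04193 = 2.18 g/cm³

2.18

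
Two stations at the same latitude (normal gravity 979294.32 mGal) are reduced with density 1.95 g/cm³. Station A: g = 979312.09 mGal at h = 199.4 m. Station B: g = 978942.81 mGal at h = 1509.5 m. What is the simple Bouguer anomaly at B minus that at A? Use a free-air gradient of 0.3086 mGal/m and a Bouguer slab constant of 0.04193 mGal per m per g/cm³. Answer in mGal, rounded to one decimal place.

Δg_SB(A) = 979312.09 − 979294.32 + 0.3086×199.4 − 0.04193×1.95×199.4 = 63.00 mGal
Δg_SB(B) = 978942.81 − 979294.32 + 0.3086×1509.5 − 0.04193×1.95×1509.5 = -9.10 mGal
Difference = -9.10 − (63.00) = -72.10 mGal

-72.1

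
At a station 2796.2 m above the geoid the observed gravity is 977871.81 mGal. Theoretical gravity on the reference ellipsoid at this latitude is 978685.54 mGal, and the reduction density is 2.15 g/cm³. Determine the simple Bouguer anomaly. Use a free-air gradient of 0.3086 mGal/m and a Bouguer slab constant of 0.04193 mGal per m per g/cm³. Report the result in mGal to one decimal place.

Free-air correction = 0.3086 × 2796.2 = 862.91 mGal
Free-air anomaly = 977871.81 − 978685.54 + (862.91) = 49.18 mGal
Bouguer slab correction = 0.04193 × 2.15 × 2796.2 = 252.08 mGal
Simple Bouguer anomaly = 49.18 − (252.08) = -202.90 mGal

-202.9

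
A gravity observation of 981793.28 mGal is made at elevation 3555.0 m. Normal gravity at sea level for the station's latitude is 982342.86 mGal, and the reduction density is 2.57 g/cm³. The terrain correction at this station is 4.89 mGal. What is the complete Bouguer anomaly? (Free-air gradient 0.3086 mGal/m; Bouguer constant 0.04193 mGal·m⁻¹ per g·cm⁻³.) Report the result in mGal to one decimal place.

169.3

Free-air correction = 0.3086 × 3555.0 = 1097.07 mGal
Free-air anomaly = 981793.28 − 982342.86 + (1097.07) = 547.49 mGal
Bouguer slab correction = 0.04193 × 2.57 × 3555.0 = 383.09 mGal
Simple Bouguer anomaly = 547.49 − (383.09) = 164.40 mGal
Complete Bouguer anomaly = 164.40 + 4.89 = 169.29 mGal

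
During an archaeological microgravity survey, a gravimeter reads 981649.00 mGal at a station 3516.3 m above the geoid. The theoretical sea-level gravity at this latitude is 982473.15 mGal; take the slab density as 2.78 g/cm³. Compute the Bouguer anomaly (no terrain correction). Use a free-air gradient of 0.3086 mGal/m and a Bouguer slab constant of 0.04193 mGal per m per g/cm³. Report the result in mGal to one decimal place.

-148.9

Free-air correction = 0.3086 × 3516.3 = 1085.13 mGal
Free-air anomaly = 981649.00 − 982473.15 + (1085.13) = 260.98 mGal
Bouguer slab correction = 0.04193 × 2.78 × 3516.3 = 409.88 mGal
Simple Bouguer anomaly = 260.98 − (409.88) = -148.90 mGal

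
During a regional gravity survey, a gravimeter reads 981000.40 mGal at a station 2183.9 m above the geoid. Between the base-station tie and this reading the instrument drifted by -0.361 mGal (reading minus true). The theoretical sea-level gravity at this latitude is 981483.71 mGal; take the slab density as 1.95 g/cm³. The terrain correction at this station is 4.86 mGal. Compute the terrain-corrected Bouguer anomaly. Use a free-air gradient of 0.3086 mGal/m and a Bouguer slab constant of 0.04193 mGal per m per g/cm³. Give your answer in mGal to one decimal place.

17.3

Drift-corrected reading = 981000.40 − (-0.361) = 981000.761 mGal
Free-air correction = 0.3086 × 2183.9 = 673.95 mGal
Free-air anomaly = 981000.761 − 981483.71 + (673.95) = 191.001 mGal
Bouguer slab correction = 0.04193 × 1.95 × 2183.9 = 178.56 mGal
Simple Bouguer anomaly = 191.001 − (178.56) = 12.441 mGal
Complete Bouguer anomaly = 12.441 + 4.86 = 17.301 mGal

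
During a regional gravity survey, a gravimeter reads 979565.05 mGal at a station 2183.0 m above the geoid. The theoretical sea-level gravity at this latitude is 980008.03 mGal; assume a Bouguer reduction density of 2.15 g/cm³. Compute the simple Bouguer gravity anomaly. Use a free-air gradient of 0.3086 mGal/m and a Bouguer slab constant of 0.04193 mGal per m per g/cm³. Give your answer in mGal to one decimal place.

33.9

Free-air correction = 0.3086 × 2183.0 = 673.67 mGal
Free-air anomaly = 979565.05 − 980008.03 + (673.67) = 230.69 mGal
Bouguer slab correction = 0.04193 × 2.15 × 2183.0 = 196.80 mGal
Simple Bouguer anomaly = 230.69 − (196.80) = 33.89 mGal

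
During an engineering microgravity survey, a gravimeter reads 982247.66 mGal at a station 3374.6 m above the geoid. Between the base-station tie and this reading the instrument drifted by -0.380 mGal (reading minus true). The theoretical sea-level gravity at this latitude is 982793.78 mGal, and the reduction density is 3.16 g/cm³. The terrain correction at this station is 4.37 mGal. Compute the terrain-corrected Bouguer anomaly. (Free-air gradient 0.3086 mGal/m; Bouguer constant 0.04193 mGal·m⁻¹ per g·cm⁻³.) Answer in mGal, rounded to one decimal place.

52.9

Drift-corrected reading = 982247.66 − (-0.380) = 982248.040 mGal
Free-air correction = 0.3086 × 3374.6 = 1041.40 mGal
Free-air anomaly = 982248.040 − 982793.78 + (1041.40) = 495.660 mGal
Bouguer slab correction = 0.04193 × 3.16 × 3374.6 = 447.13 mGal
Simple Bouguer anomaly = 495.660 − (447.13) = 48.530 mGal
Complete Bouguer anomaly = 48.530 + 4.37 = 52.900 mGal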